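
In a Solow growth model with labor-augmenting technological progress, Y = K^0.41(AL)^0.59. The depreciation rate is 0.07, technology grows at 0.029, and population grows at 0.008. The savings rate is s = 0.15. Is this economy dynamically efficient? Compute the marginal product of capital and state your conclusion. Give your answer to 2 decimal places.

Break-even investment rate: n + g + δ = 0.008 + 0.029 + 0.07 = 0.107.
Steady-state k*: s·k^0.41 = 0.107·k gives k* = (0.15/0.107)^(1/0.59) ≈ 1.7728.
MPK = 0.41·1.7728^(-0.59) ≈ 0.2925.
MPK > n+g+δ = 0.107, so the economy is dynamically efficient (under-saving).

dynamically efficient; MPK ≈ 0.29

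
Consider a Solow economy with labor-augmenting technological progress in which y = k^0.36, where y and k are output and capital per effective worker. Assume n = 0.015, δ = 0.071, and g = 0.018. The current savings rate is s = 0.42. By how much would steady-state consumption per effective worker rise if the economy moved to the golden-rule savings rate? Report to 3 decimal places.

Δc ≈ 0.015

n + g + δ = 0.015 + 0.018 + 0.071 = 0.104.
Current steady state (s = 0.42): k* = (0.42/0.104)^(1/0.64) ≈ 8.8555, y* = 8.8555^0.36 ≈ 2.1928, c* = (1−0.42)·2.1928 ≈ 1.2718.
Setting f'(k) = n+g+δ gives 0.36·k^(0.36−1) = 0.104, hence k_gold = (0.36/0.104)^(1/0.64) ≈ 6.9600.
y_gold = 6.9600^0.36 ≈ 2.0107, c_gold = y_gold − 0.104·k_gold ≈ 1.2868.
Gain: Δc = 1.2868 − 1.2718 ≈ 0.0150.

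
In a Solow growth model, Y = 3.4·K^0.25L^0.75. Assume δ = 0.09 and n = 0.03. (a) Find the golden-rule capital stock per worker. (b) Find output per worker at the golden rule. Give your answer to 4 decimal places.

Capital per worker breaks even when investment replaces (n + δ)·k; here n + δ = 0.12.
Setting f'(k) = n+δ gives 0.25·3.4·k^(0.25−1) = 0.12, hence k_gold = (0.25·3.4/0.12)^(1/0.75) ≈ 13.6035.
y_gold = 3.4·13.6035^0.25 ≈ 6.5297.

(a) k_gold ≈ 13.6035; (b) y_gold ≈ 6.5297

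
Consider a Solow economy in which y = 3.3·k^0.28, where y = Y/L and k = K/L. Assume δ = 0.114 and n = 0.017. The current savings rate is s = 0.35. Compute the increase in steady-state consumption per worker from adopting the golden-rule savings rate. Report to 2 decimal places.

The effective depreciation rate is n + δ = 0.017 + 0.114 = 0.131.
Current steady state (s = 0.35): k* = (0.35·3.3/0.131)^(1/0.72) ≈ 20.5557, y* = 3.3·20.5557^0.28 ≈ 7.6937, c* = (1−0.35)·7.6937 ≈ 5.0009.
At the golden rule the marginal product of capital equals n+δ: 0.28·3.3·k^(0.28−1) = 0.131. Solving, k_gold = (0.28·3.3/0.131)^(1/0.72) ≈ 15.0777.
y_gold = 3.3·15.0777^0.28 ≈ 7.0542, c_gold = y_gold − 0.131·k_gold ≈ 5.0790.
Gain: Δc = 5.0790 − 5.0009 ≈ 0.0781.

Δc ≈ 0.08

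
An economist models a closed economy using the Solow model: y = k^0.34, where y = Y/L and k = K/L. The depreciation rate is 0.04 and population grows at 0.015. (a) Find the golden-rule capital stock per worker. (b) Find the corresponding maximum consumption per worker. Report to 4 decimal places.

(a) k_gold ≈ 15.8001; (b) c_gold ≈ 1.6869

n + δ = 0.015 + 0.04 = 0.055.
Maximizing c = f(k) − (n+δ)·k gives f'(k) = n+δ, i.e. 0.34·k^(0.34−1) = 0.055, so k_gold = (0.34/0.055)^(1/0.66) ≈ 15.8001.
y_gold = 15.8001^0.34 ≈ 2.5559; c_gold = y_gold − 0.055·k_gold ≈ 1.6869.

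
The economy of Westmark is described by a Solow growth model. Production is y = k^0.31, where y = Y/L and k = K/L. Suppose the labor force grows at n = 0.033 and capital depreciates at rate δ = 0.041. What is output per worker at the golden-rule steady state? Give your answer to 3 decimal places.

y_gold ≈ 1.903

n + δ = 0.033 + 0.041 = 0.074.
Maximizing c = f(k) − (n+δ)·k gives f'(k) = n+δ, i.e. 0.31·k^(0.31−1) = 0.074, so k_gold = (0.31/0.074)^(1/0.69) ≈ 7.9733.
Output: y_gold = k_gold^0.31 = 7.9733^0.31 ≈ 1.9033.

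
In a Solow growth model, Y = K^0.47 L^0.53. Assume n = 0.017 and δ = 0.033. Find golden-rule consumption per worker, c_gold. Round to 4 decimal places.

c_gold ≈ 3.8658

Capital per worker breaks even when investment replaces (n + δ)·k; here n + δ = 0.05.
Maximizing c = f(k) − (n+δ)·k gives f'(k) = n+δ, i.e. 0.47·k^(0.47−1) = 0.05, so k_gold = (0.47/0.05)^(1/0.53) ≈ 68.5631.
y_gold = 68.5631^0.47 ≈ 7.2939.
c_gold = y_gold − (n+δ)·k_gold = 7.2939 − 0.05·68.5631 ≈ 3.8658.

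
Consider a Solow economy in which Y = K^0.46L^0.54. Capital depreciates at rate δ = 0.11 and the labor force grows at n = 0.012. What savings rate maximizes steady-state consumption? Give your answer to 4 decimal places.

Capital per worker breaks even when investment replaces (n + δ)·k; here n + δ = 0.122.
At the golden rule MPK = n+δ, and in any Cobb-Douglas steady state s = (n+δ)·k/y = MPK·k/y = capital's share 0.46.

s_gold = 0.4600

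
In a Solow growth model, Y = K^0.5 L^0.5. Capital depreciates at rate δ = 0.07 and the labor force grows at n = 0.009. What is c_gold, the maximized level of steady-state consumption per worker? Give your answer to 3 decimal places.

n + δ = 0.009 + 0.07 = 0.079.
Golden rule sets MPK = n+δ: 0.5·k^(0.5−1) = 0.079, so k_gold = (0.5/0.079)^(1/0.5) ≈ 40.0577.
y_gold = 40.0577^0.5 ≈ 6.3291.
c_gold = y_gold − (n+δ)·k_gold = 6.3291 − 0.079·40.0577 ≈ 3.1646.

c_gold ≈ 3.165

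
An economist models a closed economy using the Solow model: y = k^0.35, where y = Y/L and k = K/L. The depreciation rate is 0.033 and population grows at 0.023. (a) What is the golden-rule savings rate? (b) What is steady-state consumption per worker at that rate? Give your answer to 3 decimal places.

(a) s_gold = 0.350; (b) c_gold ≈ 1.744

n + δ = 0.023 + 0.033 = 0.056.
For Cobb-Douglas, s_gold equals capital's share: s_gold = 0.35.
Setting f'(k) = n+δ gives 0.35·k^(0.35−1) = 0.056, hence k_gold = (0.35/0.056)^(1/0.65) ≈ 16.7661.
y_gold = 16.7661^0.35 ≈ 2.6826; c_gold = (1−0.35)·y_gold ≈ 1.7437.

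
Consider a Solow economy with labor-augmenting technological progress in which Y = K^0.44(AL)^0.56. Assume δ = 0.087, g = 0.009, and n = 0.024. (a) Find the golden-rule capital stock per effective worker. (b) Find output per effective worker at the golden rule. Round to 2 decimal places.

(a) k_gold ≈ 10.18; (b) y_gold ≈ 2.78

Break-even investment rate: n + g + δ = 0.024 + 0.009 + 0.087 = 0.12.
Maximizing c = f(k) − (n+g+δ)·k gives f'(k) = n+g+δ, i.e. 0.44·k^(0.44−1) = 0.12, so k_gold = (0.44/0.12)^(1/0.56) ≈ 10.1772.
y_gold = 10.1772^0.44 ≈ 2.7756.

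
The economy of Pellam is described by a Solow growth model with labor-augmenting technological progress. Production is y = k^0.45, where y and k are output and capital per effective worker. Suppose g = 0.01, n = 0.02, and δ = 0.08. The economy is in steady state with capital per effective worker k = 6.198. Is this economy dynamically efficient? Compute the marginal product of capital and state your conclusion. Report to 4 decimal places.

dynamically efficient; MPK ≈ 0.1650

n + g + δ = 0.02 + 0.01 + 0.08 = 0.11.
MPK = 0.45·k^(0.45−1) = 0.45·6.198^(-0.55) ≈ 0.1650.
MPK > 0.11, so the economy is dynamically efficient (under-saving).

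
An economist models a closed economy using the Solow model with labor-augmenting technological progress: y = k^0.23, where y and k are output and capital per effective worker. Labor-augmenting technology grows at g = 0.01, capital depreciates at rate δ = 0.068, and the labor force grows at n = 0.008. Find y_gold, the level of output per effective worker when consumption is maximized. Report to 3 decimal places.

y_gold ≈ 1.342

Capital per effective worker breaks even when investment replaces (n + g + δ)·k; here n + g + δ = 0.086.
Maximizing c = f(k) − (n+g+δ)·k gives f'(k) = n+g+δ, i.e. 0.23·k^(0.23−1) = 0.086, so k_gold = (0.23/0.086)^(1/0.77) ≈ 3.5879.
Output: y_gold = k_gold^0.23 = 3.5879^0.23 ≈ 1.3416.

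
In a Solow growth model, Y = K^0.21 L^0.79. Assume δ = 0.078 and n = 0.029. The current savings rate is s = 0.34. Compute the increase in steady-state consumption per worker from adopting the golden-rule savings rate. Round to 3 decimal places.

Δc ≈ 0.048

Break-even investment rate: n + δ = 0.029 + 0.078 = 0.107.
Current steady state (s = 0.34): k* = (0.34/0.107)^(1/0.79) ≈ 4.3208, y* = 4.3208^0.21 ≈ 1.3598, c* = (1−0.34)·1.3598 ≈ 0.8975.
Golden rule sets MPK = n+δ: 0.21·k^(0.21−1) = 0.107, so k_gold = (0.21/0.107)^(1/0.79) ≈ 2.3479.
y_gold = 2.3479^0.21 ≈ 1.1963, c_gold = y_gold − 0.107·k_gold ≈ 0.9451.
Gain: Δc = 0.9451 − 0.8975 ≈ 0.0476.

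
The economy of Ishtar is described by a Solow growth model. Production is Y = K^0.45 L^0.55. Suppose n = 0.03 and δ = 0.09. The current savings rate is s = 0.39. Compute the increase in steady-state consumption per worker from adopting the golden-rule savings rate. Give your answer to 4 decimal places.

Capital per worker breaks even when investment replaces (n + δ)·k; here n + δ = 0.12.
Current steady state (s = 0.39): k* = (0.39/0.12)^(1/0.55) ≈ 8.5251, y* = 8.5251^0.45 ≈ 2.6231, c* = (1−0.39)·2.6231 ≈ 1.6001.
Setting f'(k) = n+δ gives 0.45·k^(0.45−1) = 0.12, hence k_gold = (0.45/0.12)^(1/0.55) ≈ 11.0584.
y_gold = 11.0584^0.45 ≈ 2.9489, c_gold = y_gold − 0.12·k_gold ≈ 1.6219.
Gain: Δc = 1.6219 − 1.6001 ≈ 0.0218.

Δc ≈ 0.0218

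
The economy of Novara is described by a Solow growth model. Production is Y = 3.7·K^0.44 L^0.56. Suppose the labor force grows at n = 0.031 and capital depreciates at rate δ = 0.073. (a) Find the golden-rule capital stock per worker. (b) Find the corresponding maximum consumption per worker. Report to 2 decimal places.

(a) k_gold ≈ 135.91; (b) c_gold ≈ 17.99

n + δ = 0.031 + 0.073 = 0.104.
Setting f'(k) = n+δ gives 0.44·3.7·k^(0.44−1) = 0.104, hence k_gold = (0.44·3.7/0.104)^(1/0.56) ≈ 135.9102.
y_gold = 3.7·135.9102^0.44 ≈ 32.1242; c_gold = y_gold − 0.104·k_gold ≈ 17.9896.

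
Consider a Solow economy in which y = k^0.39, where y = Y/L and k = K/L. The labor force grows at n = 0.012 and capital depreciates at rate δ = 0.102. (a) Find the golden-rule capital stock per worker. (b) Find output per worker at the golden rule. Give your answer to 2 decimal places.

(a) k_gold ≈ 7.51; (b) y_gold ≈ 2.20

n + δ = 0.012 + 0.102 = 0.114.
Maximizing c = f(k) − (n+δ)·k gives f'(k) = n+δ, i.e. 0.39·k^(0.39−1) = 0.114, so k_gold = (0.39/0.114)^(1/0.61) ≈ 7.5105.
y_gold = 7.5105^0.39 ≈ 2.1954.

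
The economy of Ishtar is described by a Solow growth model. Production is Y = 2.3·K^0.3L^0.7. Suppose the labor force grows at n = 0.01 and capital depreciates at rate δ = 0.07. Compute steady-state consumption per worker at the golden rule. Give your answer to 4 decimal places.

c_gold ≈ 4.0538

Break-even investment rate: n + δ = 0.01 + 0.07 = 0.08.
Setting f'(k) = n+δ gives 0.3·2.3·k^(0.3−1) = 0.08, hence k_gold = (0.3·2.3/0.08)^(1/0.7) ≈ 21.7169.
y_gold = 2.3·21.7169^0.3 ≈ 5.7912.
c_gold = y_gold − (n+δ)·k_gold = 5.7912 − 0.08·21.7169 ≈ 4.0538.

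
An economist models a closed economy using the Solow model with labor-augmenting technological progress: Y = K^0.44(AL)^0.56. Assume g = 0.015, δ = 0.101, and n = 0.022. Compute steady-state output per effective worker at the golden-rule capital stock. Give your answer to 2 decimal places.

Break-even investment rate: n + g + δ = 0.022 + 0.015 + 0.101 = 0.138.
At the golden rule the marginal product of capital equals n+g+δ: 0.44·k^(0.44−1) = 0.138. Solving, k_gold = (0.44/0.138)^(1/0.56) ≈ 7.9294.
Output: y_gold = k_gold^0.44 = 7.9294^0.44 ≈ 2.4869.

y_gold ≈ 2.49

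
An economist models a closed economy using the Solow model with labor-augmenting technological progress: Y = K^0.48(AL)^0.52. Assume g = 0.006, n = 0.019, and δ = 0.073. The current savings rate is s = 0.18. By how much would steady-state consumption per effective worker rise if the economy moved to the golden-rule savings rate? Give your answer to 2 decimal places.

Δc ≈ 0.82

n + g + δ = 0.019 + 0.006 + 0.073 = 0.098.
Current steady state (s = 0.18): k* = (0.18/0.098)^(1/0.52) ≈ 3.2194, y* = 3.2194^0.48 ≈ 1.7528, c* = (1−0.18)·1.7528 ≈ 1.4373.
Maximizing c = f(k) − (n+g+δ)·k gives f'(k) = n+g+δ, i.e. 0.48·k^(0.48−1) = 0.098, so k_gold = (0.48/0.098)^(1/0.52) ≈ 21.2301.
y_gold = 21.2301^0.48 ≈ 4.3345, c_gold = y_gold − 0.098·k_gold ≈ 2.2539.
Gain: Δc = 2.2539 − 1.4373 ≈ 0.8166.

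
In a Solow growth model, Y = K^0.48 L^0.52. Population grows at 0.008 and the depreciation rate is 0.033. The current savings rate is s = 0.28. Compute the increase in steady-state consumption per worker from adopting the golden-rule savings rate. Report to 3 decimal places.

Δc ≈ 0.797

Capital per worker breaks even when investment replaces (n + δ)·k; here n + δ = 0.041.
Current steady state (s = 0.28): k* = (0.28/0.041)^(1/0.52) ≈ 40.2315, y* = 40.2315^0.48 ≈ 5.8910, c* = (1−0.28)·5.8910 ≈ 4.2415.
At the golden rule the marginal product of capital equals n+δ: 0.48·k^(0.48−1) = 0.041. Solving, k_gold = (0.48/0.041)^(1/0.52) ≈ 113.4294.
y_gold = 113.4294^0.48 ≈ 9.6888, c_gold = y_gold − 0.041·k_gold ≈ 5.0382.
Gain: Δc = 5.0382 − 4.2415 ≈ 0.7966.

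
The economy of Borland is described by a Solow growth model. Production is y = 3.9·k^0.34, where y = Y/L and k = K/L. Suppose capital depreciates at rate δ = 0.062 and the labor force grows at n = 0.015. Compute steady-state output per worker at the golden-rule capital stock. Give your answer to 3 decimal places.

y_gold ≈ 16.897

The effective depreciation rate is n + δ = 0.015 + 0.062 = 0.077.
Setting f'(k) = n+δ gives 0.34·3.9·k^(0.34−1) = 0.077, hence k_gold = (0.34·3.9/0.077)^(1/0.66) ≈ 74.6118.
Output: y_gold = 3.9·k_gold^0.34 = 3.9·74.6118^0.34 ≈ 16.8974.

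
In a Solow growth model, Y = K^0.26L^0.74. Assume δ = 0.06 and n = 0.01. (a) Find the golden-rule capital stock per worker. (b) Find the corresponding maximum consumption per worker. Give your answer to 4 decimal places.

(a) k_gold ≈ 5.8898; (b) c_gold ≈ 1.1734

The effective depreciation rate is n + δ = 0.01 + 0.06 = 0.07.
At the golden rule the marginal product of capital equals n+δ: 0.26·k^(0.26−1) = 0.07. Solving, k_gold = (0.26/0.07)^(1/0.74) ≈ 5.8898.
y_gold = 5.8898^0.26 ≈ 1.5857; c_gold = y_gold − 0.07·k_gold ≈ 1.1734.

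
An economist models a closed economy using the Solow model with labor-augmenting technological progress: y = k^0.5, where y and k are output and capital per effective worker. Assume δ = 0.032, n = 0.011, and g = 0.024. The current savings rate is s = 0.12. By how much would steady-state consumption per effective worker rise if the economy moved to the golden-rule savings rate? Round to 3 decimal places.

Break-even investment rate: n + g + δ = 0.011 + 0.024 + 0.032 = 0.067.
Current steady state (s = 0.12): k* = (0.12/0.067)^(1/0.5) ≈ 3.2078, y* = 3.2078^0.5 ≈ 1.7910, c* = (1−0.12)·1.7910 ≈ 1.5761.
Setting f'(k) = n+g+δ gives 0.5·k^(0.5−1) = 0.067, hence k_gold = (0.5/0.067)^(1/0.5) ≈ 55.6917.
y_gold = 55.6917^0.5 ≈ 7.4627, c_gold = y_gold − 0.067·k_gold ≈ 3.7313.
Gain: Δc = 3.7313 − 1.5761 ≈ 2.1552.

Δc ≈ 2.155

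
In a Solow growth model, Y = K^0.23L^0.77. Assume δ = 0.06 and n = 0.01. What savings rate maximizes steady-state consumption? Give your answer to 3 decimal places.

s_gold = 0.230

Capital per worker breaks even when investment replaces (n + δ)·k; here n + δ = 0.07.
At the golden rule MPK = n+δ, and in any Cobb-Douglas steady state s = (n+δ)·k/y = MPK·k/y = capital's share 0.23.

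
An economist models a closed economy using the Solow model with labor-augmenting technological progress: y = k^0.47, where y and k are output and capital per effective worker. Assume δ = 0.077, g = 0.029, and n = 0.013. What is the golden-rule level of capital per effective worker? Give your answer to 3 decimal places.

Capital per effective worker breaks even when investment replaces (n + g + δ)·k; here n + g + δ = 0.119.
Maximizing c = f(k) − (n+g+δ)·k gives f'(k) = n+g+δ, i.e. 0.47·k^(0.47−1) = 0.119, so k_gold = (0.47/0.119)^(1/0.53) ≈ 13.3527.

k_gold ≈ 13.353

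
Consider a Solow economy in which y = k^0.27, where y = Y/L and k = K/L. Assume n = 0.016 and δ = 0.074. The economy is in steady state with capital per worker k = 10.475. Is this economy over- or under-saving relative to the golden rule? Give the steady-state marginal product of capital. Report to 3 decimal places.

n + δ = 0.016 + 0.074 = 0.09.
MPK = 0.27·k^(0.27−1) = 0.27·10.475^(-0.73) ≈ 0.0486.
MPK < 0.09, so the economy is dynamically inefficient (over-saving).

over-saving; MPK ≈ 0.049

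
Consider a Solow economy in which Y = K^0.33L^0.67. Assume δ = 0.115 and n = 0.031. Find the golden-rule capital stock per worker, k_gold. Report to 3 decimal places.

k_gold ≈ 3.378

The effective depreciation rate is n + δ = 0.031 + 0.115 = 0.146.
Setting f'(k) = n+δ gives 0.33·k^(0.33−1) = 0.146, hence k_gold = (0.33/0.146)^(1/0.67) ≈ 3.3775.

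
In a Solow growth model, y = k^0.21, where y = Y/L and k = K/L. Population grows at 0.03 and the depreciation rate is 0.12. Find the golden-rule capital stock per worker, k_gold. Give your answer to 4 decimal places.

n + δ = 0.03 + 0.12 = 0.15.
At the golden rule the marginal product of capital equals n+δ: 0.21·k^(0.21−1) = 0.15. Solving, k_gold = (0.21/0.15)^(1/0.79) ≈ 1.5310.

k_gold ≈ 1.5310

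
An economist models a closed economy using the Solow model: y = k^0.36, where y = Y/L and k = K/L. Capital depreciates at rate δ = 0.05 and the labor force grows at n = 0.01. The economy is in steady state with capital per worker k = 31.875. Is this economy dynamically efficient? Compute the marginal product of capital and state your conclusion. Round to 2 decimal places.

dynamically inefficient; MPK ≈ 0.04

Break-even investment rate: n + δ = 0.01 + 0.05 = 0.06.
MPK = 0.36·k^(0.36−1) = 0.36·31.875^(-0.64) ≈ 0.0393.
MPK < 0.06, so the economy is dynamically inefficient (over-saving).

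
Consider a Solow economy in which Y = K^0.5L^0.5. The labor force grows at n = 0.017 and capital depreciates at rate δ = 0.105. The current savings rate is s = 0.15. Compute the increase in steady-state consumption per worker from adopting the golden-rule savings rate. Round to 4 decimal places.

Δc ≈ 1.0041

Capital per worker breaks even when investment replaces (n + δ)·k; here n + δ = 0.122.
Current steady state (s = 0.15): k* = (0.15/0.122)^(1/0.5) ≈ 1.5117, y* = 1.5117^0.5 ≈ 1.2295, c* = (1−0.15)·1.2295 ≈ 1.0451.
At the golden rule the marginal product of capital equals n+δ: 0.5·k^(0.5−1) = 0.122. Solving, k_gold = (0.5/0.122)^(1/0.5) ≈ 16.7966.
y_gold = 16.7966^0.5 ≈ 4.0984, c_gold = y_gold − 0.122·k_gold ≈ 2.0492.
Gain: Δc = 2.0492 − 1.0451 ≈ 1.0041.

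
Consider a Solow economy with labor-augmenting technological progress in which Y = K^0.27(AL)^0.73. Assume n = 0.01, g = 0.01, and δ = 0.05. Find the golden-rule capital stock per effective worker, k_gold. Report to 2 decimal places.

k_gold ≈ 6.35

Capital per effective worker breaks even when investment replaces (n + g + δ)·k; here n + g + δ = 0.07.
Setting f'(k) = n+g+δ gives 0.27·k^(0.27−1) = 0.07, hence k_gold = (0.27/0.07)^(1/0.73) ≈ 6.3548.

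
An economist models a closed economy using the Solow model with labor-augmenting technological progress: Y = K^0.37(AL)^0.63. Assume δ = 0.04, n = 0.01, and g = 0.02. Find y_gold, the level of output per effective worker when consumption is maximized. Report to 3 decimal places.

y_gold ≈ 2.659

The effective depreciation rate is n + g + δ = 0.01 + 0.02 + 0.04 = 0.07.
Maximizing c = f(k) − (n+g+δ)·k gives f'(k) = n+g+δ, i.e. 0.37·k^(0.37−1) = 0.07, so k_gold = (0.37/0.07)^(1/0.63) ≈ 14.0535.
Output: y_gold = k_gold^0.37 = 14.0535^0.37 ≈ 2.6588.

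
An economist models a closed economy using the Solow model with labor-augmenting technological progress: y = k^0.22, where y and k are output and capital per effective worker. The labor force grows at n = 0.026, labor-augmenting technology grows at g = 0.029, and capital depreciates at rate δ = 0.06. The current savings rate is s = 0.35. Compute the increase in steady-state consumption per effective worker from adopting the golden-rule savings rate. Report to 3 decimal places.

Capital per effective worker breaks even when investment replaces (n + g + δ)·k; here n + g + δ = 0.115.
Current steady state (s = 0.35): k* = (0.35/0.115)^(1/0.78) ≈ 4.1659, y* = 4.1659^0.22 ≈ 1.3688, c* = (1−0.35)·1.3688 ≈ 0.8897.
Setting f'(k) = n+g+δ gives 0.22·k^(0.22−1) = 0.115, hence k_gold = (0.22/0.115)^(1/0.78) ≈ 2.2971.
y_gold = 2.2971^0.22 ≈ 1.2008, c_gold = y_gold − 0.115·k_gold ≈ 0.9366.
Gain: Δc = 0.9366 − 0.8897 ≈ 0.0469.

Δc ≈ 0.047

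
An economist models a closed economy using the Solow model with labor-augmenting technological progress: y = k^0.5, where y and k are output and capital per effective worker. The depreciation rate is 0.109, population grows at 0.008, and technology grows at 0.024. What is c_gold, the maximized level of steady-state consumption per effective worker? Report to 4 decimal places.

Break-even investment rate: n + g + δ = 0.008 + 0.024 + 0.109 = 0.141.
Setting f'(k) = n+g+δ gives 0.5·k^(0.5−1) = 0.141, hence k_gold = (0.5/0.141)^(1/0.5) ≈ 12.5748.
y_gold = 12.5748^0.5 ≈ 3.5461.
c_gold = y_gold − (n+g+δ)·k_gold = 3.5461 − 0.141·12.5748 ≈ 1.7730.

c_gold ≈ 1.7730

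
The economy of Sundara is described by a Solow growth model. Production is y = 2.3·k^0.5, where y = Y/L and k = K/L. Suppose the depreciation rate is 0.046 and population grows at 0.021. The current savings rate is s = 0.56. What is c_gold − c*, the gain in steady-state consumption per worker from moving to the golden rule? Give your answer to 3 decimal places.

Δc ≈ 0.284

Break-even investment rate: n + δ = 0.021 + 0.046 = 0.067.
Current steady state (s = 0.56): k* = (0.56·2.3/0.067)^(1/0.5) ≈ 369.5576, y* = 2.3·369.5576^0.5 ≈ 44.2149, c* = (1−0.56)·44.2149 ≈ 19.4546.
Golden rule sets MPK = n+δ: 0.5·2.3·k^(0.5−1) = 0.067, so k_gold = (0.5·2.3/0.067)^(1/0.5) ≈ 294.6090.
y_gold = 2.3·294.6090^0.5 ≈ 39.4776, c_gold = y_gold − 0.067·k_gold ≈ 19.7388.
Gain: Δc = 19.7388 − 19.4546 ≈ 0.2842.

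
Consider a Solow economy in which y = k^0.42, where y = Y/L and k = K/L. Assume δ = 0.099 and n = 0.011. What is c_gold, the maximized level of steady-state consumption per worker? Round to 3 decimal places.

The effective depreciation rate is n + δ = 0.011 + 0.099 = 0.11.
Maximizing c = f(k) − (n+δ)·k gives f'(k) = n+δ, i.e. 0.42·k^(0.42−1) = 0.11, so k_gold = (0.42/0.11)^(1/0.58) ≈ 10.0740.
y_gold = 10.0740^0.42 ≈ 2.6384.
c_gold = y_gold − (n+δ)·k_gold = 2.6384 − 0.11·10.0740 ≈ 1.5303.

c_gold ≈ 1.530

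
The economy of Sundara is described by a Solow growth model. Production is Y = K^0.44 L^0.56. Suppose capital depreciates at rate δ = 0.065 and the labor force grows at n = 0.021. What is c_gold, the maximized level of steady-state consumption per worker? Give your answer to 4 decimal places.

c_gold ≈ 2.0194

The effective depreciation rate is n + δ = 0.021 + 0.065 = 0.086.
Setting f'(k) = n+δ gives 0.44·k^(0.44−1) = 0.086, hence k_gold = (0.44/0.086)^(1/0.56) ≈ 18.4497.
y_gold = 18.4497^0.44 ≈ 3.6061.
c_gold = y_gold − (n+δ)·k_gold = 3.6061 − 0.086·18.4497 ≈ 2.0194.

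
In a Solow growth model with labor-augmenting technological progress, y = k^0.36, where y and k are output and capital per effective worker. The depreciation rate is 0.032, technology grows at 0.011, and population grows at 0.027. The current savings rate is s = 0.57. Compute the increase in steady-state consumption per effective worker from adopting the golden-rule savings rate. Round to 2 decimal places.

Δc ≈ 0.21

Capital per effective worker breaks even when investment replaces (n + g + δ)·k; here n + g + δ = 0.07.
Current steady state (s = 0.57): k* = (0.57/0.07)^(1/0.64) ≈ 26.4904, y* = 26.4904^0.36 ≈ 3.2532, c* = (1−0.57)·3.2532 ≈ 1.3989.
At the golden rule the marginal product of capital equals n+g+δ: 0.36·k^(0.36−1) = 0.07. Solving, k_gold = (0.36/0.07)^(1/0.64) ≈ 12.9198.
y_gold = 12.9198^0.36 ≈ 2.5122, c_gold = y_gold − 0.07·k_gold ≈ 1.6078.
Gain: Δc = 1.6078 − 1.3989 ≈ 0.2089.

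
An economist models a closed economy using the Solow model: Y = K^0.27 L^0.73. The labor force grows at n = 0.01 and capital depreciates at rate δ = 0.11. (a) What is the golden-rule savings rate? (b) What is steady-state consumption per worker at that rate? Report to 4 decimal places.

Capital per worker breaks even when investment replaces (n + δ)·k; here n + δ = 0.12.
For Cobb-Douglas, s_gold equals capital's share: s_gold = 0.27.
At the golden rule the marginal product of capital equals n+δ: 0.27·k^(0.27−1) = 0.12. Solving, k_gold = (0.27/0.12)^(1/0.73) ≈ 3.0370.
y_gold = 3.0370^0.27 ≈ 1.3498; c_gold = (1−0.27)·y_gold ≈ 0.9853.

(a) s_gold = 0.2700; (b) c_gold ≈ 0.9853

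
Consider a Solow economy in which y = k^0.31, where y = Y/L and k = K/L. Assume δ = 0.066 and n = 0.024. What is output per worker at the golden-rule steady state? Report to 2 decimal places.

y_gold ≈ 1.74

n + δ = 0.024 + 0.066 = 0.09.
Golden rule sets MPK = n+δ: 0.31·k^(0.31−1) = 0.09, so k_gold = (0.31/0.09)^(1/0.69) ≈ 6.0039.
Output: y_gold = k_gold^0.31 = 6.0039^0.31 ≈ 1.7431.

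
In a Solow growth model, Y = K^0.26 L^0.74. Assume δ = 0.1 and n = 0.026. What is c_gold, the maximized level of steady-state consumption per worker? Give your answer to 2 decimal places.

The effective depreciation rate is n + δ = 0.026 + 0.1 = 0.126.
At the golden rule the marginal product of capital equals n+δ: 0.26·k^(0.26−1) = 0.126. Solving, k_gold = (0.26/0.126)^(1/0.74) ≈ 2.6616.
y_gold = 2.6616^0.26 ≈ 1.2898.
c_gold = y_gold − (n+δ)·k_gold = 1.2898 − 0.126·2.6616 ≈ 0.9545.

c_gold ≈ 0.95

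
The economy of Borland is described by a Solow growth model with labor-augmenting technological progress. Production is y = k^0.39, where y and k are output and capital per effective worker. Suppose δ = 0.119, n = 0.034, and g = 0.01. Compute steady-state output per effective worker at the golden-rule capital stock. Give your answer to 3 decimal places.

y_gold ≈ 1.747

n + g + δ = 0.034 + 0.01 + 0.119 = 0.163.
At the golden rule the marginal product of capital equals n+g+δ: 0.39·k^(0.39−1) = 0.163. Solving, k_gold = (0.39/0.163)^(1/0.61) ≈ 4.1794.
Output: y_gold = k_gold^0.39 = 4.1794^0.39 ≈ 1.7468.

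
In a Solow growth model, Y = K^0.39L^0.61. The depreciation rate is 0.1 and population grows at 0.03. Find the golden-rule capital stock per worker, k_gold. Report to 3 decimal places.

k_gold ≈ 6.056

Capital per worker breaks even when investment replaces (n + δ)·k; here n + δ = 0.13.
Maximizing c = f(k) − (n+δ)·k gives f'(k) = n+δ, i.e. 0.39·k^(0.39−1) = 0.13, so k_gold = (0.39/0.13)^(1/0.61) ≈ 6.0557.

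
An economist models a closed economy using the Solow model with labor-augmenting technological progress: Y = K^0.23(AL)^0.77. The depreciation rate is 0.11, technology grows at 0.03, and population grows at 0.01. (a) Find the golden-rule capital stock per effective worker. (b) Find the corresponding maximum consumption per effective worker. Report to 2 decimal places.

n + g + δ = 0.01 + 0.03 + 0.11 = 0.15.
Golden rule sets MPK = n+g+δ: 0.23·k^(0.23−1) = 0.15, so k_gold = (0.23/0.15)^(1/0.77) ≈ 1.7422.
y_gold = 1.7422^0.23 ≈ 1.1362; c_gold = y_gold − 0.15·k_gold ≈ 0.8749.

(a) k_gold ≈ 1.74; (b) c_gold ≈ 0.87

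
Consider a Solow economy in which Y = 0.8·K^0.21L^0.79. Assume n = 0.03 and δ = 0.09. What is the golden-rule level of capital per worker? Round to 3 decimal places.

k_gold ≈ 1.531

The effective depreciation rate is n + δ = 0.03 + 0.09 = 0.12.
Maximizing c = f(k) − (n+δ)·k gives f'(k) = n+δ, i.e. 0.21·0.8·k^(0.21−1) = 0.12, so k_gold = (0.21·0.8/0.12)^(1/0.79) ≈ 1.5310.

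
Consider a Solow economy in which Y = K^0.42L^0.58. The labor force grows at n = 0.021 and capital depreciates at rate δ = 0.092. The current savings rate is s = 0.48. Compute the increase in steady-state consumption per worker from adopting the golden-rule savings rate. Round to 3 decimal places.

Δc ≈ 0.019

Capital per worker breaks even when investment replaces (n + δ)·k; here n + δ = 0.113.
Current steady state (s = 0.48): k* = (0.48/0.113)^(1/0.58) ≈ 12.1071, y* = 12.1071^0.42 ≈ 2.8502, c* = (1−0.48)·2.8502 ≈ 1.4821.
Setting f'(k) = n+δ gives 0.42·k^(0.42−1) = 0.113, hence k_gold = (0.42/0.113)^(1/0.58) ≈ 9.6173.
y_gold = 9.6173^0.42 ≈ 2.5875, c_gold = y_gold − 0.113·k_gold ≈ 1.5008.
Gain: Δc = 1.5008 − 1.4821 ≈ 0.0186.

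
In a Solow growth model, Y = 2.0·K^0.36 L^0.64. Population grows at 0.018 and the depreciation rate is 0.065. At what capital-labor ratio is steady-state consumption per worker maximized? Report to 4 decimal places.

k_gold ≈ 29.2430

Break-even investment rate: n + δ = 0.018 + 0.065 = 0.083.
Setting f'(k) = n+δ gives 0.36·2.0·k^(0.36−1) = 0.083, hence k_gold = (0.36·2.0/0.083)^(1/0.64) ≈ 29.2430.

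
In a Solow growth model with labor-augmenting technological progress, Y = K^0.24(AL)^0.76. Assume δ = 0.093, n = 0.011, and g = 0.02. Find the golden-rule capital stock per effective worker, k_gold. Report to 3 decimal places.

n + g + δ = 0.011 + 0.02 + 0.093 = 0.124.
Maximizing c = f(k) − (n+g+δ)·k gives f'(k) = n+g+δ, i.e. 0.24·k^(0.24−1) = 0.124, so k_gold = (0.24/0.124)^(1/0.76) ≈ 2.3843.

k_gold ≈ 2.384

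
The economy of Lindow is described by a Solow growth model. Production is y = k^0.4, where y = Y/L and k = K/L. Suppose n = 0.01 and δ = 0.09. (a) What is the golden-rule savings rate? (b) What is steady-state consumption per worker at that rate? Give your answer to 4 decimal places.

The effective depreciation rate is n + δ = 0.01 + 0.09 = 0.1.
For Cobb-Douglas, s_gold equals capital's share: s_gold = 0.4.
Setting f'(k) = n+δ gives 0.4·k^(0.4−1) = 0.1, hence k_gold = (0.4/0.1)^(1/0.6) ≈ 10.0794.
y_gold = 10.0794^0.4 ≈ 2.5198; c_gold = (1−0.4)·y_gold ≈ 1.5119.

(a) s_gold = 0.4000; (b) c_gold ≈ 1.5119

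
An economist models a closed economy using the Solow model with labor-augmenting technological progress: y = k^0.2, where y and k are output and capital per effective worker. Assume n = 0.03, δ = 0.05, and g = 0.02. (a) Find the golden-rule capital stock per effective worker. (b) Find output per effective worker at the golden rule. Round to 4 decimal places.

(a) k_gold ≈ 2.3784; (b) y_gold ≈ 1.1892

Break-even investment rate: n + g + δ = 0.03 + 0.02 + 0.05 = 0.1.
Golden rule sets MPK = n+g+δ: 0.2·k^(0.2−1) = 0.1, so k_gold = (0.2/0.1)^(1/0.8) ≈ 2.3784.
y_gold = 2.3784^0.2 ≈ 1.1892.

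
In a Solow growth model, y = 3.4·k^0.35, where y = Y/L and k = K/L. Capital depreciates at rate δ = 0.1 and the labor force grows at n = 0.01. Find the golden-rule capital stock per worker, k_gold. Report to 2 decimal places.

k_gold ≈ 38.99

Break-even investment rate: n + δ = 0.01 + 0.1 = 0.11.
Setting f'(k) = n+δ gives 0.35·3.4·k^(0.35−1) = 0.11, hence k_gold = (0.35·3.4/0.11)^(1/0.65) ≈ 38.9948.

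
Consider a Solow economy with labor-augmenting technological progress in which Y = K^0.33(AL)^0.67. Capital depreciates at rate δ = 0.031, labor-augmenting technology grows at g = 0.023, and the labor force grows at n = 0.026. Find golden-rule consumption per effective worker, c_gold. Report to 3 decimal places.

c_gold ≈ 1.346

Break-even investment rate: n + g + δ = 0.026 + 0.023 + 0.031 = 0.08.
Golden rule sets MPK = n+g+δ: 0.33·k^(0.33−1) = 0.08, so k_gold = (0.33/0.08)^(1/0.67) ≈ 8.2898.
y_gold = 8.2898^0.33 ≈ 2.0096.
c_gold = y_gold − (n+g+δ)·k_gold = 2.0096 − 0.08·8.2898 ≈ 1.3465.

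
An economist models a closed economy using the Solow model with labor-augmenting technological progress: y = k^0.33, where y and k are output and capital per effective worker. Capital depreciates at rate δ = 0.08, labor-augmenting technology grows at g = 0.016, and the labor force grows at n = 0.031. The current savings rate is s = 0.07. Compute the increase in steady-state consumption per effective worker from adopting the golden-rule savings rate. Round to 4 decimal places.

Capital per effective worker breaks even when investment replaces (n + g + δ)·k; here n + g + δ = 0.127.
Current steady state (s = 0.07): k* = (0.07/0.127)^(1/0.67) ≈ 0.4110, y* = 0.4110^0.33 ≈ 0.7457, c* = (1−0.07)·0.7457 ≈ 0.6935.
At the golden rule the marginal product of capital equals n+g+δ: 0.33·k^(0.33−1) = 0.127. Solving, k_gold = (0.33/0.127)^(1/0.67) ≈ 4.1588.
y_gold = 4.1588^0.33 ≈ 1.6005, c_gold = y_gold − 0.127·k_gold ≈ 1.0723.
Gain: Δc = 1.0723 − 0.6935 ≈ 0.3788.

Δc ≈ 0.3788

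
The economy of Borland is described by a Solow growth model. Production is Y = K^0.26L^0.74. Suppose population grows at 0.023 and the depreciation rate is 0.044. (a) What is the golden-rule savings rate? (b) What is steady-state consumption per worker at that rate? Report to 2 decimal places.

n + δ = 0.023 + 0.044 = 0.067.
For Cobb-Douglas, s_gold equals capital's share: s_gold = 0.26.
Setting f'(k) = n+δ gives 0.26·k^(0.26−1) = 0.067, hence k_gold = (0.26/0.067)^(1/0.74) ≈ 6.2490.
y_gold = 6.2490^0.26 ≈ 1.6103; c_gold = (1−0.26)·y_gold ≈ 1.1916.

(a) s_gold = 0.26; (b) c_gold ≈ 1.19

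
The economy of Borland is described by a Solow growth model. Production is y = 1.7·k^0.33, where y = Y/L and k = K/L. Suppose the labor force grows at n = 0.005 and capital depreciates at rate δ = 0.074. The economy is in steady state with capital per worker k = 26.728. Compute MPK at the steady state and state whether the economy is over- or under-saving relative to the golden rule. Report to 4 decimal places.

over-saving; MPK ≈ 0.0621

The effective depreciation rate is n + δ = 0.005 + 0.074 = 0.079.
MPK = 0.33·1.7·k^(0.33−1) = 0.33·1.7·26.728^(-0.67) ≈ 0.0621.
MPK < 0.079, so the economy is dynamically inefficient (over-saving).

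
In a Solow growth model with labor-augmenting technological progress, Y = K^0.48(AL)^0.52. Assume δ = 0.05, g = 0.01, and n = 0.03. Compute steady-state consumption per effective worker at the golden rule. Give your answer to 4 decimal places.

n + g + δ = 0.03 + 0.01 + 0.05 = 0.09.
At the golden rule the marginal product of capital equals n+g+δ: 0.48·k^(0.48−1) = 0.09. Solving, k_gold = (0.48/0.09)^(1/0.52) ≈ 25.0077.
y_gold = 25.0077^0.48 ≈ 4.6890.
c_gold = y_gold − (n+g+δ)·k_gold = 4.6890 − 0.09·25.0077 ≈ 2.4383.

c_gold ≈ 2.4383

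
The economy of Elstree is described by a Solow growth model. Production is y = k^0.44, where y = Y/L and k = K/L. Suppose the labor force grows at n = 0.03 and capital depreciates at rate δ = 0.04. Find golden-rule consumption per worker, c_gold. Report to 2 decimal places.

Break-even investment rate: n + δ = 0.03 + 0.04 = 0.07.
Golden rule sets MPK = n+δ: 0.44·k^(0.44−1) = 0.07, so k_gold = (0.44/0.07)^(1/0.56) ≈ 26.6461.
y_gold = 26.6461^0.44 ≈ 4.2391.
c_gold = y_gold − (n+δ)·k_gold = 4.2391 − 0.07·26.6461 ≈ 2.3739.

c_gold ≈ 2.37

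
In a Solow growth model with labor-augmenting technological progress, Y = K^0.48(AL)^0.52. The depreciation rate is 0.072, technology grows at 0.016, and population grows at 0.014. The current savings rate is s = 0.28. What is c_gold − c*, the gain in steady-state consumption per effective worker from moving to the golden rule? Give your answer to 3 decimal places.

n + g + δ = 0.014 + 0.016 + 0.072 = 0.102.
Current steady state (s = 0.28): k* = (0.28/0.102)^(1/0.52) ≈ 6.9724, y* = 6.9724^0.48 ≈ 2.5399, c* = (1−0.28)·2.5399 ≈ 1.8288.
Maximizing c = f(k) − (n+g+δ)·k gives f'(k) = n+g+δ, i.e. 0.48·k^(0.48−1) = 0.102, so k_gold = (0.48/0.102)^(1/0.52) ≈ 19.6581.
y_gold = 19.6581^0.48 ≈ 4.1773, c_gold = y_gold − 0.102·k_gold ≈ 2.1722.
Gain: Δc = 2.1722 − 1.8288 ≈ 0.3435.

Δc ≈ 0.343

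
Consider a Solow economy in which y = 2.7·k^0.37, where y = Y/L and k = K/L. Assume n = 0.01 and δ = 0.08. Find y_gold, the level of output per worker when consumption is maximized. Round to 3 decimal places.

The effective depreciation rate is n + δ = 0.01 + 0.08 = 0.09.
Maximizing c = f(k) − (n+δ)·k gives f'(k) = n+δ, i.e. 0.37·2.7·k^(0.37−1) = 0.09, so k_gold = (0.37·2.7/0.09)^(1/0.63) ≈ 45.6292.
Output: y_gold = 2.7·k_gold^0.37 = 2.7·45.6292^0.37 ≈ 11.0990.

y_gold ≈ 11.099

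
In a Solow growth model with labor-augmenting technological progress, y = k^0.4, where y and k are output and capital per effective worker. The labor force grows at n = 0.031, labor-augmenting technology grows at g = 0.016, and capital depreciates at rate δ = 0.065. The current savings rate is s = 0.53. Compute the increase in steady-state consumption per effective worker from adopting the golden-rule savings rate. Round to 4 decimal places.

Δc ≈ 0.0771

Break-even investment rate: n + g + δ = 0.031 + 0.016 + 0.065 = 0.112.
Current steady state (s = 0.53): k* = (0.53/0.112)^(1/0.6) ≈ 13.3382, y* = 13.3382^0.4 ≈ 2.8186, c* = (1−0.53)·2.8186 ≈ 1.3248.
Golden rule sets MPK = n+g+δ: 0.4·k^(0.4−1) = 0.112, so k_gold = (0.4/0.112)^(1/0.6) ≈ 8.3446.
y_gold = 8.3446^0.4 ≈ 2.3365, c_gold = y_gold − 0.112·k_gold ≈ 1.4019.
Gain: Δc = 1.4019 − 1.3248 ≈ 0.0771.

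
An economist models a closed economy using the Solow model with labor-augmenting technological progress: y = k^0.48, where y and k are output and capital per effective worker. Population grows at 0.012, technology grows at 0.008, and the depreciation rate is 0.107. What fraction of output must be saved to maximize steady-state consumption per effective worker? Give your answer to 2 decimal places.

The effective depreciation rate is n + g + δ = 0.012 + 0.008 + 0.107 = 0.127.
At the golden rule MPK = n+g+δ, and in any Cobb-Douglas steady state s = (n+g+δ)·k/y = MPK·k/y = capital's share 0.48.

s_gold = 0.48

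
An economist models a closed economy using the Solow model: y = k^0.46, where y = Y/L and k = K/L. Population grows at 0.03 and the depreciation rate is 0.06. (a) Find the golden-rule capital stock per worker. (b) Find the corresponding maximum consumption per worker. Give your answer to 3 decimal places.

Break-even investment rate: n + δ = 0.03 + 0.06 = 0.09.
Golden rule sets MPK = n+δ: 0.46·k^(0.46−1) = 0.09, so k_gold = (0.46/0.09)^(1/0.54) ≈ 20.5147.
y_gold = 20.5147^0.46 ≈ 4.0137; c_gold = y_gold − 0.09·k_gold ≈ 2.1674.

(a) k_gold ≈ 20.515; (b) c_gold ≈ 2.167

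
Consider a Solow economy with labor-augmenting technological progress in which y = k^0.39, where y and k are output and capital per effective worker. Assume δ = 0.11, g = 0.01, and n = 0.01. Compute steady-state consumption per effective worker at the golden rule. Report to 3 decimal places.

The effective depreciation rate is n + g + δ = 0.01 + 0.01 + 0.11 = 0.13.
Golden rule sets MPK = n+g+δ: 0.39·k^(0.39−1) = 0.13, so k_gold = (0.39/0.13)^(1/0.61) ≈ 6.0557.
y_gold = 6.0557^0.39 ≈ 2.0186.
c_gold = y_gold − (n+g+δ)·k_gold = 2.0186 − 0.13·6.0557 ≈ 1.2313.

c_gold ≈ 1.231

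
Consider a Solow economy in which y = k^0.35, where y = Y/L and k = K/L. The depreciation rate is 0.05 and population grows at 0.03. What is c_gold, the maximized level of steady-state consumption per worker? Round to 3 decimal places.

The effective depreciation rate is n + δ = 0.03 + 0.05 = 0.08.
Golden rule sets MPK = n+δ: 0.35·k^(0.35−1) = 0.08, so k_gold = (0.35/0.08)^(1/0.65) ≈ 9.6855.
y_gold = 9.6855^0.35 ≈ 2.2138.
c_gold = y_gold − (n+δ)·k_gold = 2.2138 − 0.08·9.6855 ≈ 1.4390.

c_gold ≈ 1.439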